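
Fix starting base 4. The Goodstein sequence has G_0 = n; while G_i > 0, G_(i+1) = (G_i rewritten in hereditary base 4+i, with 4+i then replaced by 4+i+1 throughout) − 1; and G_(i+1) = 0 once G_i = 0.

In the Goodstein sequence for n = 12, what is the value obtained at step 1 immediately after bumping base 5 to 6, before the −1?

16

i=0: 12 = 3·4 (b=4); 4→5: 3·5 = 15; 15−1 = 14
i=1: 14 = 2·5 + 4 (b=5); 5→6: 2·6 + 4 = 16; 16−1 = 15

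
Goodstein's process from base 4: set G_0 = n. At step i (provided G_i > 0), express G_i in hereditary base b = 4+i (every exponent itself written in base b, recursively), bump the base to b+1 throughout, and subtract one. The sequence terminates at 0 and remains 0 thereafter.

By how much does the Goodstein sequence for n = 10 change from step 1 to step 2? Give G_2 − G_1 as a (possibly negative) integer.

1

[0] 10 ≡ 2·4 + 2 (base 4). Lift 5: 12. −1: 11.
[1] 11 ≡ 2·5 + 1 (base 5). Lift 6: 13. −1: 12.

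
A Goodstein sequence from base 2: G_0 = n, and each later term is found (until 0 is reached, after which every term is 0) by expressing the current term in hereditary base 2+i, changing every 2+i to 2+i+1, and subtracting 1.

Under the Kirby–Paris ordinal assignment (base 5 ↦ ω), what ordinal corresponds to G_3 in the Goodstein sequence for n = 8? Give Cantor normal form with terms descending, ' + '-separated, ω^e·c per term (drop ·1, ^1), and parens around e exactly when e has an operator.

ω^ω·2 + ω^2·2 + ω·2

[0] 8 ≡ 2^(2 + 1) (base 2). Lift 3: 81. −1: 80.
[1] 80 ≡ 2·3^3 + 2·3^2 + 2·3 + 2 (base 3). Lift 4: 554. −1: 553.
[2] 553 ≡ 2·4^4 + 2·4^2 + 2·4 + 1 (base 4). Lift 5: 6311. −1: 6310.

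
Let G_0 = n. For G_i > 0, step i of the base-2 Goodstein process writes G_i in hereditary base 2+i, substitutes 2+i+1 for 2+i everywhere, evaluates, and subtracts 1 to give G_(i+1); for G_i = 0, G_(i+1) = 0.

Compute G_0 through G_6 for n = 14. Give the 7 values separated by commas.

G_0=14  [base 2] 2^(2 + 1) + 2^2 + 2  →[2↦3]→  3^(3 + 1) + 3^3 + 3 = 111  −1 ⇒ G_1=110
G_1=110  [base 3] 3^(3 + 1) + 3^3 + 2  →[3↦4]→  4^(4 + 1) + 4^4 + 2 = 1282  −1 ⇒ G_2=1281
G_2=1281  [base 4] 4^(4 + 1) + 4^4 + 1  →[4↦5]→  5^(5 + 1) + 5^5 + 1 = 18751  −1 ⇒ G_3=18750
G_3=18750  [base 5] 5^(5 + 1) + 5^5  →[5↦6]→  6^(6 + 1) + 6^6 = 326592  −1 ⇒ G_4=326591
G_4=326591  [base 6] 6^(6 + 1) + 5·6^5 + 5·6^4 + 5·6^3 + 5·6^2 + 5·6 + 5  →[6↦7]→  7^(7 + 1) + 5·7^5 + 5·7^4 + 5·7^3 + 5·7^2 + 5·7 + 5 = 5862841  −1 ⇒ G_5=5862840
G_5=5862840  [base 7] 7^(7 + 1) + 5·7^5 + 5·7^4 + 5·7^3 + 5·7^2 + 5·7 + 4  →[7↦8]→  8^(8 + 1) + 5·8^5 + 5·8^4 + 5·8^3 + 5·8^2 + 5·8 + 4 = 134404972  −1 ⇒ G_6=134404971

14, 110, 1281, 18750, 326591, 5862840, 134404971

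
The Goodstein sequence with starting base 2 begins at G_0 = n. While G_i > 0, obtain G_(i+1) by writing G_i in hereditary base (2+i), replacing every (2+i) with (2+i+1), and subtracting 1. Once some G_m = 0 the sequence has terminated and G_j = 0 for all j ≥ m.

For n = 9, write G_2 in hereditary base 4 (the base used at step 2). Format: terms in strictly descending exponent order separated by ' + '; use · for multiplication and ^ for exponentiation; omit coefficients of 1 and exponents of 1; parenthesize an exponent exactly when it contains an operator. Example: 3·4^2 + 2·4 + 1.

G_0 = 9. HB_2(9) = 2^(2 + 1) + 1. Bump = 82. G_1 = 81.
G_1 = 81. HB_3(81) = 3^(3 + 1). Bump = 1024. G_2 = 1023.

3·4^4 + 3·4^3 + 3·4^2 + 3·4 + 3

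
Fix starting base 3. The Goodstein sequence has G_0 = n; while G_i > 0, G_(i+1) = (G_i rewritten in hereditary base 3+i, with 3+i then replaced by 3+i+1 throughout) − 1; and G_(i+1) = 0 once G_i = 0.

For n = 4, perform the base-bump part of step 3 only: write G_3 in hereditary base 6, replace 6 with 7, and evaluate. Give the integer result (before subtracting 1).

3

G_0 = 4. HB_3(4) = 3 + 1. Bump = 5. G_1 = 4.
G_1 = 4. HB_4(4) = 4. Bump = 5. G_2 = 4.
G_2 = 4. HB_5(4) = 4. Bump = 4. G_3 = 3.
G_3 = 3. HB_6(3) = 3. Bump = 3. G_4 = 2.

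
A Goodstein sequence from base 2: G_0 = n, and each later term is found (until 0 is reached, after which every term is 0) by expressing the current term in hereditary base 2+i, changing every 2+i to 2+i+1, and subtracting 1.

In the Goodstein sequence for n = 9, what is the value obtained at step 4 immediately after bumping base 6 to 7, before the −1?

G_0=9  [base 2] 2^(2 + 1) + 1  →[2↦3]→  3^(3 + 1) + 1 = 82  −1 ⇒ G_1=81
G_1=81  [base 3] 3^(3 + 1)  →[3↦4]→  4^(4 + 1) = 1024  −1 ⇒ G_2=1023
G_2=1023  [base 4] 3·4^4 + 3·4^3 + 3·4^2 + 3·4 + 3  →[4↦5]→  3·5^5 + 3·5^3 + 3·5^2 + 3·5 + 3 = 9843  −1 ⇒ G_3=9842
G_3=9842  [base 5] 3·5^5 + 3·5^3 + 3·5^2 + 3·5 + 2  →[5↦6]→  3·6^6 + 3·6^3 + 3·6^2 + 3·6 + 2 = 140744  −1 ⇒ G_4=140743
G_4=140743  [base 6] 3·6^6 + 3·6^3 + 3·6^2 + 3·6 + 1  →[6↦7]→  3·7^7 + 3·7^3 + 3·7^2 + 3·7 + 1 = 2471827  −1 ⇒ G_5=2471826

2471827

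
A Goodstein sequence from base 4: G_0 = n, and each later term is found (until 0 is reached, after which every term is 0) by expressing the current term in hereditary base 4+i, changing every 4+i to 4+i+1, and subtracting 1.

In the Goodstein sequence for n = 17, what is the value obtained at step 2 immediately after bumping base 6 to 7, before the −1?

[0] 17 ≡ 4^2 + 1 (base 4). Lift 5: 26. −1: 25.
[1] 25 ≡ 5^2 (base 5). Lift 6: 36. −1: 35.
[2] 35 ≡ 5·6 + 5 (base 6). Lift 7: 40. −1: 39.

40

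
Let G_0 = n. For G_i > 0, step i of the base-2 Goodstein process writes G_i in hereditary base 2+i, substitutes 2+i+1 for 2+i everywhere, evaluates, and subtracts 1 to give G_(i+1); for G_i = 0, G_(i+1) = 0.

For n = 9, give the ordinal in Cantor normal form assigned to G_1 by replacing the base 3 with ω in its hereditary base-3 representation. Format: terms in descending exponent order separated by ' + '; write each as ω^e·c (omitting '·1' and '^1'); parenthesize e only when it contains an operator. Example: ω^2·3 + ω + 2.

ω^(ω + 1)

i=0: 9 = 2^(2 + 1) + 1 (b=2); 2→3: 3^(3 + 1) + 1 = 82; 82−1 = 81
i=1: 81 = 3^(3 + 1) (b=3); 3→4: 4^(4 + 1) = 1024; 1024−1 = 1023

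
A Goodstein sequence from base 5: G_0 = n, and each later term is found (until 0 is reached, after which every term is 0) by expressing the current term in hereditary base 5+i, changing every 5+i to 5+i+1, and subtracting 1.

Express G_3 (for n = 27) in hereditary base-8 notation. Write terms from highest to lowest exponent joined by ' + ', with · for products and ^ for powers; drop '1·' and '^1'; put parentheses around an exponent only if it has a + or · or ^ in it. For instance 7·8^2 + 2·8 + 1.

7·8 + 7

base 5: 27 = 5^2 + 2; at 6: 6^2 + 2 = 38; next = 37
base 6: 37 = 6^2 + 1; at 7: 7^2 + 1 = 50; next = 49
base 7: 49 = 7^2; at 8: 8^2 = 64; next = 63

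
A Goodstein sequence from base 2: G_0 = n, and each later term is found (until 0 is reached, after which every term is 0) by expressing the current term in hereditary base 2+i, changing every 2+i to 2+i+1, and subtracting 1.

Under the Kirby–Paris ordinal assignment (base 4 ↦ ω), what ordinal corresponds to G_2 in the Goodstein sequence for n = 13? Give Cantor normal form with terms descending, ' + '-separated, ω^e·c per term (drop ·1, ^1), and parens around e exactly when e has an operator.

(0) 13|_2 = 2^(2 + 1) + 2^2 + 1 ↦ 3^(3 + 1) + 3^3 + 1|_3 = 109 ⇒ 108
(1) 108|_3 = 3^(3 + 1) + 3^3 ↦ 4^(4 + 1) + 4^4|_4 = 1280 ⇒ 1279

ω^(ω + 1) + ω^3·3 + ω^2·3 + ω·3 + 3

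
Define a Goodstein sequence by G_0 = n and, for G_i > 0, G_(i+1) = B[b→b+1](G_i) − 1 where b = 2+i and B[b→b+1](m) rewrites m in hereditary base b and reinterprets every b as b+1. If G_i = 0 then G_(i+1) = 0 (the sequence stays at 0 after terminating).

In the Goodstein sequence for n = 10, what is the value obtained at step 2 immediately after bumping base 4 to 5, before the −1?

15626

G_0=10  [base 2] 2^(2 + 1) + 2  →[2↦3]→  3^(3 + 1) + 3 = 84  −1 ⇒ G_1=83
G_1=83  [base 3] 3^(3 + 1) + 2  →[3↦4]→  4^(4 + 1) + 2 = 1026  −1 ⇒ G_2=1025
G_2=1025  [base 4] 4^(4 + 1) + 1  →[4↦5]→  5^(5 + 1) + 1 = 15626  −1 ⇒ G_3=15625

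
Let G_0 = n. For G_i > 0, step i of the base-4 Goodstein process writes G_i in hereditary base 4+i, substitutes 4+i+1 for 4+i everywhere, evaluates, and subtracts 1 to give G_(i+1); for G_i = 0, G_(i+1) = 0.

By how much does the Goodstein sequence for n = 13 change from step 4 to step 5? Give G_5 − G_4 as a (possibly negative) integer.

1

step 0: 13 = 3·4 + 1; sub 5 for 4: 3·5 + 1; = 16; G_1 = 16−1 = 15
step 1: 15 = 3·5; sub 6 for 5: 3·6; = 18; G_2 = 18−1 = 17
step 2: 17 = 2·6 + 5; sub 7 for 6: 2·7 + 5; = 19; G_3 = 19−1 = 18
step 3: 18 = 2·7 + 4; sub 8 for 7: 2·8 + 4; = 20; G_4 = 20−1 = 19
step 4: 19 = 2·8 + 3; sub 9 for 8: 2·9 + 3; = 21; G_5 = 21−1 = 20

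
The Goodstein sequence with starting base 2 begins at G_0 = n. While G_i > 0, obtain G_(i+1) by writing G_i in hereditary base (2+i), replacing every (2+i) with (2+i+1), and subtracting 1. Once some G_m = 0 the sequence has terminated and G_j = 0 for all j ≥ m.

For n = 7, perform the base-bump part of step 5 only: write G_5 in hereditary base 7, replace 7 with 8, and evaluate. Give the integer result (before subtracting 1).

16777216

G_0=7  [base 2] 2^2 + 2 + 1  →[2↦3]→  3^3 + 3 + 1 = 31  −1 ⇒ G_1=30
G_1=30  [base 3] 3^3 + 3  →[3↦4]→  4^4 + 4 = 260  −1 ⇒ G_2=259
G_2=259  [base 4] 4^4 + 3  →[4↦5]→  5^5 + 3 = 3128  −1 ⇒ G_3=3127
G_3=3127  [base 5] 5^5 + 2  →[5↦6]→  6^6 + 2 = 46658  −1 ⇒ G_4=46657
G_4=46657  [base 6] 6^6 + 1  →[6↦7]→  7^7 + 1 = 823544  −1 ⇒ G_5=823543
G_5=823543  [base 7] 7^7  →[7↦8]→  8^8 = 16777216  −1 ⇒ G_6=16777215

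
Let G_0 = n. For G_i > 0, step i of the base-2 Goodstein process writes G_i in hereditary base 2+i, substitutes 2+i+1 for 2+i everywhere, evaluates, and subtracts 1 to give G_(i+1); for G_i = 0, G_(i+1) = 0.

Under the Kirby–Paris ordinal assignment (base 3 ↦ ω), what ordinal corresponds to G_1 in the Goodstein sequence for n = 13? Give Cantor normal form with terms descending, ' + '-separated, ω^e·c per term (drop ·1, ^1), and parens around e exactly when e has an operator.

base 2: 13 = 2^(2 + 1) + 2^2 + 1; at 3: 3^(3 + 1) + 3^3 + 1 = 109; next = 108
base 3: 108 = 3^(3 + 1) + 3^3; at 4: 4^(4 + 1) + 4^4 = 1280; next = 1279

ω^(ω + 1) + ω^ω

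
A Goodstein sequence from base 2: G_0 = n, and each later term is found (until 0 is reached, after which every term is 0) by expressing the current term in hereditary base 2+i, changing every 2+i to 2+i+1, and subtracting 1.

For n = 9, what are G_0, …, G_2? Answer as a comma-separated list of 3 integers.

9, 81, 1023

i=0: 9 = 2^(2 + 1) + 1 (b=2); 2→3: 3^(3 + 1) + 1 = 82; 82−1 = 81
i=1: 81 = 3^(3 + 1) (b=3); 3→4: 4^(4 + 1) = 1024; 1024−1 = 1023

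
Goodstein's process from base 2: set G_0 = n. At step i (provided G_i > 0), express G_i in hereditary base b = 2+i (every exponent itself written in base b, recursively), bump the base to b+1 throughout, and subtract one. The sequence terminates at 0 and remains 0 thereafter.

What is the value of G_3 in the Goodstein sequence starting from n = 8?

G_0=8  [base 2] 2^(2 + 1)  →[2↦3]→  3^(3 + 1) = 81  −1 ⇒ G_1=80
G_1=80  [base 3] 2·3^3 + 2·3^2 + 2·3 + 2  →[3↦4]→  2·4^4 + 2·4^2 + 2·4 + 2 = 554  −1 ⇒ G_2=553
G_2=553  [base 4] 2·4^4 + 2·4^2 + 2·4 + 1  →[4↦5]→  2·5^5 + 2·5^2 + 2·5 + 1 = 6311  −1 ⇒ G_3=6310
G_3=6310  [base 5] 2·5^5 + 2·5^2 + 2·5  →[5↦6]→  2·6^6 + 2·6^2 + 2·6 = 93396  −1 ⇒ G_4=93395

6310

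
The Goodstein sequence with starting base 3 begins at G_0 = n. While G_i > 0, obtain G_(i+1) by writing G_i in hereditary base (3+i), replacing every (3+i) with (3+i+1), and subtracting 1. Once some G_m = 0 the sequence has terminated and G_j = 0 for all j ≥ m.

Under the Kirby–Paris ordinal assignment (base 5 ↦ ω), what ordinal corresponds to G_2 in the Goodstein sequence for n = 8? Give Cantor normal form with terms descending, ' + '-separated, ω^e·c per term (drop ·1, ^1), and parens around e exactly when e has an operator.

ω·2

base 3: 8 = 2·3 + 2; at 4: 2·4 + 2 = 10; next = 9
base 4: 9 = 2·4 + 1; at 5: 2·5 + 1 = 11; next = 10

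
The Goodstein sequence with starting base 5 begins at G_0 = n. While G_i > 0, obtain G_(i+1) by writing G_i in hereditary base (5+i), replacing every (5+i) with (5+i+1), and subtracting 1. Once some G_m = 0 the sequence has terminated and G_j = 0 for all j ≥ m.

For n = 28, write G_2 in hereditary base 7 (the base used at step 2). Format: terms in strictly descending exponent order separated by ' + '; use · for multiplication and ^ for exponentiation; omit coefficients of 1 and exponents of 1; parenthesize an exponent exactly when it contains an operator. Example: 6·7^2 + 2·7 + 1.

7^2 + 1

28 —HB5→ 5^2 + 3 —bump→ 6^2 + 3 = 39 —(−1)→ 38
38 —HB6→ 6^2 + 2 —bump→ 7^2 + 2 = 51 —(−1)→ 50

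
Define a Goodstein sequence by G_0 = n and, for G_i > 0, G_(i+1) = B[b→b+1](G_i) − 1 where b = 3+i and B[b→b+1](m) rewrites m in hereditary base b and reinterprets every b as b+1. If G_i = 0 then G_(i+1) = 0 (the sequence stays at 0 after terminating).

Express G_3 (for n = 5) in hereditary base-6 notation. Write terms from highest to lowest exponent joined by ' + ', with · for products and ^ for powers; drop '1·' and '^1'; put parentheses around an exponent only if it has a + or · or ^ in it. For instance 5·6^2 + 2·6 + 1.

[0] 5 ≡ 3 + 2 (base 3). Lift 4: 6. −1: 5.
[1] 5 ≡ 4 + 1 (base 4). Lift 5: 6. −1: 5.
[2] 5 ≡ 5 (base 5). Lift 6: 6. −1: 5.

5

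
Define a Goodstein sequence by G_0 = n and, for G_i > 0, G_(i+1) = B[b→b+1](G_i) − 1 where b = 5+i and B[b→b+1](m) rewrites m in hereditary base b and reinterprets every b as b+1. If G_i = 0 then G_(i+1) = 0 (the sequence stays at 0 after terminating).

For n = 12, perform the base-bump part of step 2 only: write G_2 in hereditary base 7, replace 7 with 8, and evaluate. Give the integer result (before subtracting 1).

16

12 —HB5→ 2·5 + 2 —bump→ 2·6 + 2 = 14 —(−1)→ 13
13 —HB6→ 2·6 + 1 —bump→ 2·7 + 1 = 15 —(−1)→ 14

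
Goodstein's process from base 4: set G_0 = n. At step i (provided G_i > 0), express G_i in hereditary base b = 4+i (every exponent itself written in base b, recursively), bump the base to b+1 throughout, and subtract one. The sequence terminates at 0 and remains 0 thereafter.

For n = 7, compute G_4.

7 —HB4→ 4 + 3 —bump→ 5 + 3 = 8 —(−1)→ 7
7 —HB5→ 5 + 2 —bump→ 6 + 2 = 8 —(−1)→ 7
7 —HB6→ 6 + 1 —bump→ 7 + 1 = 8 —(−1)→ 7
7 —HB7→ 7 —bump→ 8 = 8 —(−1)→ 7
7 —HB8→ 7 —bump→ 7 = 7 —(−1)→ 6

7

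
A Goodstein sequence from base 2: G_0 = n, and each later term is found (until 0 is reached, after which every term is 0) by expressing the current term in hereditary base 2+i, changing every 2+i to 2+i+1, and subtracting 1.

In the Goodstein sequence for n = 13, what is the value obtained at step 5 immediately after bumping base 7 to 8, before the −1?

134219480

[0] 13 ≡ 2^(2 + 1) + 2^2 + 1 (base 2). Lift 3: 109. −1: 108.
[1] 108 ≡ 3^(3 + 1) + 3^3 (base 3). Lift 4: 1280. −1: 1279.
[2] 1279 ≡ 4^(4 + 1) + 3·4^3 + 3·4^2 + 3·4 + 3 (base 4). Lift 5: 16093. −1: 16092.
[3] 16092 ≡ 5^(5 + 1) + 3·5^3 + 3·5^2 + 3·5 + 2 (base 5). Lift 6: 280712. −1: 280711.
[4] 280711 ≡ 6^(6 + 1) + 3·6^3 + 3·6^2 + 3·6 + 1 (base 6). Lift 7: 5765999. −1: 5765998.
[5] 5765998 ≡ 7^(7 + 1) + 3·7^3 + 3·7^2 + 3·7 (base 7). Lift 8: 134219480. −1: 134219479.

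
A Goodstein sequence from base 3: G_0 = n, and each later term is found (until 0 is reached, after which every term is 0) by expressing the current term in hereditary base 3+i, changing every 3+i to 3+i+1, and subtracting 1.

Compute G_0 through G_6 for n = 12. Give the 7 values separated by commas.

12, 19, 27, 37, 49, 63, 69

i=0: 12 = 3^2 + 3 (b=3); 3→4: 4^2 + 4 = 20; 20−1 = 19
i=1: 19 = 4^2 + 3 (b=4); 4→5: 5^2 + 3 = 28; 28−1 = 27
i=2: 27 = 5^2 + 2 (b=5); 5→6: 6^2 + 2 = 38; 38−1 = 37
i=3: 37 = 6^2 + 1 (b=6); 6→7: 7^2 + 1 = 50; 50−1 = 49
i=4: 49 = 7^2 (b=7); 7→8: 8^2 = 64; 64−1 = 63
i=5: 63 = 7·8 + 7 (b=8); 8→9: 7·9 + 7 = 70; 70−1 = 69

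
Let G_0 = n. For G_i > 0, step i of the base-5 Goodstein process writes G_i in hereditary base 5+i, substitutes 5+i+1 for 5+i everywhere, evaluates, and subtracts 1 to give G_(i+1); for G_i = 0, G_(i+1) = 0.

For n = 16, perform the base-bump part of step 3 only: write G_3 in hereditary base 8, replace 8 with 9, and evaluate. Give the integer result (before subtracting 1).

23

[0] 16 ≡ 3·5 + 1 (base 5). Lift 6: 19. −1: 18.
[1] 18 ≡ 3·6 (base 6). Lift 7: 21. −1: 20.
[2] 20 ≡ 2·7 + 6 (base 7). Lift 8: 22. −1: 21.
[3] 21 ≡ 2·8 + 5 (base 8). Lift 9: 23. −1: 22.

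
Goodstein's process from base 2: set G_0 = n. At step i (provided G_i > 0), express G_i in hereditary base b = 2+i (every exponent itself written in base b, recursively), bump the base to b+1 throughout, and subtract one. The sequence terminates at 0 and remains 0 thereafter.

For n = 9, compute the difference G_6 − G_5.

47861573

i=0: 9 = 2^(2 + 1) + 1 (b=2); 2→3: 3^(3 + 1) + 1 = 82; 82−1 = 81
i=1: 81 = 3^(3 + 1) (b=3); 3→4: 4^(4 + 1) = 1024; 1024−1 = 1023
i=2: 1023 = 3·4^4 + 3·4^3 + 3·4^2 + 3·4 + 3 (b=4); 4→5: 3·5^5 + 3·5^3 + 3·5^2 + 3·5 + 3 = 9843; 9843−1 = 9842
i=3: 9842 = 3·5^5 + 3·5^3 + 3·5^2 + 3·5 + 2 (b=5); 5→6: 3·6^6 + 3·6^3 + 3·6^2 + 3·6 + 2 = 140744; 140744−1 = 140743
i=4: 140743 = 3·6^6 + 3·6^3 + 3·6^2 + 3·6 + 1 (b=6); 6→7: 3·7^7 + 3·7^3 + 3·7^2 + 3·7 + 1 = 2471827; 2471827−1 = 2471826
i=5: 2471826 = 3·7^7 + 3·7^3 + 3·7^2 + 3·7 (b=7); 7→8: 3·8^8 + 3·8^3 + 3·8^2 + 3·8 = 50333400; 50333400−1 = 50333399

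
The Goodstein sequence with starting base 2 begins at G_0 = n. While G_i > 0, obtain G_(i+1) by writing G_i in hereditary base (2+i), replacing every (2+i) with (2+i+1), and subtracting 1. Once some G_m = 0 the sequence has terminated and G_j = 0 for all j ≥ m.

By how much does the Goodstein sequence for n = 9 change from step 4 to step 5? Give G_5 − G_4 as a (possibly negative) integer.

2331083

9 —HB2→ 2^(2 + 1) + 1 —bump→ 3^(3 + 1) + 1 = 82 —(−1)→ 81
81 —HB3→ 3^(3 + 1) —bump→ 4^(4 + 1) = 1024 —(−1)→ 1023
1023 —HB4→ 3·4^4 + 3·4^3 + 3·4^2 + 3·4 + 3 —bump→ 3·5^5 + 3·5^3 + 3·5^2 + 3·5 + 3 = 9843 —(−1)→ 9842
9842 —HB5→ 3·5^5 + 3·5^3 + 3·5^2 + 3·5 + 2 —bump→ 3·6^6 + 3·6^3 + 3·6^2 + 3·6 + 2 = 140744 —(−1)→ 140743
140743 —HB6→ 3·6^6 + 3·6^3 + 3·6^2 + 3·6 + 1 —bump→ 3·7^7 + 3·7^3 + 3·7^2 + 3·7 + 1 = 2471827 —(−1)→ 2471826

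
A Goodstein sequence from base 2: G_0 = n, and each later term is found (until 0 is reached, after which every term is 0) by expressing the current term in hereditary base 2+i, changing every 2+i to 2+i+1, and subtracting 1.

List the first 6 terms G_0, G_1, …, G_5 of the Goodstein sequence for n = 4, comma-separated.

4, 26, 41, 60, 83, 109

i=0: 4 = 2^2 (b=2); 2→3: 3^3 = 27; 27−1 = 26
i=1: 26 = 2·3^2 + 2·3 + 2 (b=3); 3→4: 2·4^2 + 2·4 + 2 = 42; 42−1 = 41
i=2: 41 = 2·4^2 + 2·4 + 1 (b=4); 4→5: 2·5^2 + 2·5 + 1 = 61; 61−1 = 60
i=3: 60 = 2·5^2 + 2·5 (b=5); 5→6: 2·6^2 + 2·6 = 84; 84−1 = 83
i=4: 83 = 2·6^2 + 6 + 5 (b=6); 6→7: 2·7^2 + 7 + 5 = 110; 110−1 = 109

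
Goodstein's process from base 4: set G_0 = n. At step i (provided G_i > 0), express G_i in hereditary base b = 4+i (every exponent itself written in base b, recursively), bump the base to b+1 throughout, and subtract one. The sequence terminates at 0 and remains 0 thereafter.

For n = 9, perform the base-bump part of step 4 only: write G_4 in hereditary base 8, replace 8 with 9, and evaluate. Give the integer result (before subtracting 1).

step 0: 9 = 2·4 + 1; sub 5 for 4: 2·5 + 1; = 11; G_1 = 11−1 = 10
step 1: 10 = 2·5; sub 6 for 5: 2·6; = 12; G_2 = 12−1 = 11
step 2: 11 = 6 + 5; sub 7 for 6: 7 + 5; = 12; G_3 = 12−1 = 11
step 3: 11 = 7 + 4; sub 8 for 7: 8 + 4; = 12; G_4 = 12−1 = 11

12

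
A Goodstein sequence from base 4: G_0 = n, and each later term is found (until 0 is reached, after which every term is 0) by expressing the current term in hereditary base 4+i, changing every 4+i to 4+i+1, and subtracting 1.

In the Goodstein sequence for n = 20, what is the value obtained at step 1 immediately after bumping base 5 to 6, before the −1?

20 —HB4→ 4^2 + 4 —bump→ 5^2 + 5 = 30 —(−1)→ 29
29 —HB5→ 5^2 + 4 —bump→ 6^2 + 4 = 40 —(−1)→ 39

40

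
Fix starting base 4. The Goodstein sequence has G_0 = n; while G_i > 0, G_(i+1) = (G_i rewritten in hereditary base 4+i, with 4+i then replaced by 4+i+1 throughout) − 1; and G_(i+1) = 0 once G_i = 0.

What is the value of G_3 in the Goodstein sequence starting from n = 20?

step 0: 20 = 4^2 + 4; sub 5 for 4: 5^2 + 5; = 30; G_1 = 30−1 = 29
step 1: 29 = 5^2 + 4; sub 6 for 5: 6^2 + 4; = 40; G_2 = 40−1 = 39
step 2: 39 = 6^2 + 3; sub 7 for 6: 7^2 + 3; = 52; G_3 = 52−1 = 51
step 3: 51 = 7^2 + 2; sub 8 for 7: 8^2 + 2; = 66; G_4 = 66−1 = 65

51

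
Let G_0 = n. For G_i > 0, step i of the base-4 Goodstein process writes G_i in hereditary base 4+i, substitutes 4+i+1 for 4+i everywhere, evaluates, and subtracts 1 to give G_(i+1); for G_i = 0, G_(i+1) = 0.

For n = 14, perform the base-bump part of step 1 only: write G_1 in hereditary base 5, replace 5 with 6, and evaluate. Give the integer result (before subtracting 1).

14 —HB4→ 3·4 + 2 —bump→ 3·5 + 2 = 17 —(−1)→ 16
16 —HB5→ 3·5 + 1 —bump→ 3·6 + 1 = 19 —(−1)→ 18

19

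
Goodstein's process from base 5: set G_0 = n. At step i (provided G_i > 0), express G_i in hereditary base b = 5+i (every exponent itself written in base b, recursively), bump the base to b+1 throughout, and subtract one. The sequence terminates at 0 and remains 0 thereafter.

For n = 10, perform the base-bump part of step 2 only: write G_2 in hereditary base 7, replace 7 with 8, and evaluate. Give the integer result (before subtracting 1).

(0) 10|_5 = 2·5 ↦ 2·6|_6 = 12 ⇒ 11
(1) 11|_6 = 6 + 5 ↦ 7 + 5|_7 = 12 ⇒ 11

12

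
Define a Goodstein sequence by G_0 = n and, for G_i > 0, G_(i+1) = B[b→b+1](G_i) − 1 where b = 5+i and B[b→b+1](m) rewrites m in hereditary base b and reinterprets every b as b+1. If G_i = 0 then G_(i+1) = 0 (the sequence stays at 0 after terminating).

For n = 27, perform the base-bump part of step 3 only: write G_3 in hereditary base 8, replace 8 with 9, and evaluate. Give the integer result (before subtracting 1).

i=0: 27 = 5^2 + 2 (b=5); 5→6: 6^2 + 2 = 38; 38−1 = 37
i=1: 37 = 6^2 + 1 (b=6); 6→7: 7^2 + 1 = 50; 50−1 = 49
i=2: 49 = 7^2 (b=7); 7→8: 8^2 = 64; 64−1 = 63
i=3: 63 = 7·8 + 7 (b=8); 8→9: 7·9 + 7 = 70; 70−1 = 69

70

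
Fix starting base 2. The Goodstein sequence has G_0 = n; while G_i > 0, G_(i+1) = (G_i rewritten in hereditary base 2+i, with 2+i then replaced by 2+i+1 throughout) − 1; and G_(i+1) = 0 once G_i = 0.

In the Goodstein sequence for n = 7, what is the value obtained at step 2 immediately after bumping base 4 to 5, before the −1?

3128

base 2: 7 = 2^2 + 2 + 1; at 3: 3^3 + 3 + 1 = 31; next = 30
base 3: 30 = 3^3 + 3; at 4: 4^4 + 4 = 260; next = 259
base 4: 259 = 4^4 + 3; at 5: 5^5 + 3 = 3128; next = 3127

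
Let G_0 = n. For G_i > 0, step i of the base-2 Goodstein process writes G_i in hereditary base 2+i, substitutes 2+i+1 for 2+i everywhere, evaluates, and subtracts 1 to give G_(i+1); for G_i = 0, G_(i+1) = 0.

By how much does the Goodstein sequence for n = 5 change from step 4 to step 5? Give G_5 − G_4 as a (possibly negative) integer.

422

step 0: 5 = 2^2 + 1; sub 3 for 2: 3^3 + 1; = 28; G_1 = 28−1 = 27
step 1: 27 = 3^3; sub 4 for 3: 4^4; = 256; G_2 = 256−1 = 255
step 2: 255 = 3·4^3 + 3·4^2 + 3·4 + 3; sub 5 for 4: 3·5^3 + 3·5^2 + 3·5 + 3; = 468; G_3 = 468−1 = 467
step 3: 467 = 3·5^3 + 3·5^2 + 3·5 + 2; sub 6 for 5: 3·6^3 + 3·6^2 + 3·6 + 2; = 776; G_4 = 776−1 = 775
step 4: 775 = 3·6^3 + 3·6^2 + 3·6 + 1; sub 7 for 6: 3·7^3 + 3·7^2 + 3·7 + 1; = 1198; G_5 = 1198−1 = 1197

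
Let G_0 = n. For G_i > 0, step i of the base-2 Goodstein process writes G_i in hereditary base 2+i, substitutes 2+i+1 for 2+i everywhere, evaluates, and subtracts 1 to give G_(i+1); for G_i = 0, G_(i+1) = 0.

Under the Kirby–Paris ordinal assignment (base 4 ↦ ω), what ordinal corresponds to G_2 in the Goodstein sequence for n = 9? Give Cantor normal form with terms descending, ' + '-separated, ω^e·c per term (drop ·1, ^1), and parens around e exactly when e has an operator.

base 2: 9 = 2^(2 + 1) + 1; at 3: 3^(3 + 1) + 1 = 82; next = 81
base 3: 81 = 3^(3 + 1); at 4: 4^(4 + 1) = 1024; next = 1023
base 4: 1023 = 3·4^4 + 3·4^3 + 3·4^2 + 3·4 + 3; at 5: 3·5^5 + 3·5^3 + 3·5^2 + 3·5 + 3 = 9843; next = 9842

ω^ω·3 + ω^3·3 + ω^2·3 + ω·3 + 3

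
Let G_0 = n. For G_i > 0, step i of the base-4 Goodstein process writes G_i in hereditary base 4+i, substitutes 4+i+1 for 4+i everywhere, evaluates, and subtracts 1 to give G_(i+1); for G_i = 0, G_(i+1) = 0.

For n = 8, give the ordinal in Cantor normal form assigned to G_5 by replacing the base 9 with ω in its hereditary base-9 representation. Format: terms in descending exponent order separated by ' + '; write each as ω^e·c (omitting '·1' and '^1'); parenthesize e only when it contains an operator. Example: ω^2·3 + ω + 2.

ω

[0] 8 ≡ 2·4 (base 4). Lift 5: 10. −1: 9.
[1] 9 ≡ 5 + 4 (base 5). Lift 6: 10. −1: 9.
[2] 9 ≡ 6 + 3 (base 6). Lift 7: 10. −1: 9.
[3] 9 ≡ 7 + 2 (base 7). Lift 8: 10. −1: 9.
[4] 9 ≡ 8 + 1 (base 8). Lift 9: 10. −1: 9.
[5] 9 ≡ 9 (base 9). Lift 10: 10. −1: 9.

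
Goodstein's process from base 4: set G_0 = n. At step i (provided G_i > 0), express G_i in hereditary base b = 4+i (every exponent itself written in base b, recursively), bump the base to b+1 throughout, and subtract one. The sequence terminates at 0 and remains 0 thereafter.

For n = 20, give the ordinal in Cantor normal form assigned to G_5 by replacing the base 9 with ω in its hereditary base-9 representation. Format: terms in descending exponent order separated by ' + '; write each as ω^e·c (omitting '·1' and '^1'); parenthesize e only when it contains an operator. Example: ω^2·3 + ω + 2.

ω^2

step 0: 20 = 4^2 + 4; sub 5 for 4: 5^2 + 5; = 30; G_1 = 30−1 = 29
step 1: 29 = 5^2 + 4; sub 6 for 5: 6^2 + 4; = 40; G_2 = 40−1 = 39
step 2: 39 = 6^2 + 3; sub 7 for 6: 7^2 + 3; = 52; G_3 = 52−1 = 51
step 3: 51 = 7^2 + 2; sub 8 for 7: 8^2 + 2; = 66; G_4 = 66−1 = 65
step 4: 65 = 8^2 + 1; sub 9 for 8: 9^2 + 1; = 82; G_5 = 82−1 = 81
step 5: 81 = 9^2; sub 10 for 9: 10^2; = 100; G_6 = 100−1 = 99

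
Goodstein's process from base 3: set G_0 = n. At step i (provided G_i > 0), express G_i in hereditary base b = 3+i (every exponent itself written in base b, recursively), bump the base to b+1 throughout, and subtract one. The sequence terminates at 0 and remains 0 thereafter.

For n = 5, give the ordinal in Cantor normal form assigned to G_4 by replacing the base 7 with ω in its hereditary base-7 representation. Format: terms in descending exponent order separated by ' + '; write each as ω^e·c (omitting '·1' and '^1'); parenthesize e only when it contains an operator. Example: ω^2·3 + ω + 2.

base 3: 5 = 3 + 2; at 4: 4 + 2 = 6; next = 5
base 4: 5 = 4 + 1; at 5: 5 + 1 = 6; next = 5
base 5: 5 = 5; at 6: 6 = 6; next = 5
base 6: 5 = 5; at 7: 5 = 5; next = 4
base 7: 4 = 4; at 8: 4 = 4; next = 3

4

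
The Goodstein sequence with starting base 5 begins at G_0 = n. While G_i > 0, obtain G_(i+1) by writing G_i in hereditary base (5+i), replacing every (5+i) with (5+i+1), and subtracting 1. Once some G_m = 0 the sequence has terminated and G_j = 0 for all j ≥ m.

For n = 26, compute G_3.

G_0 = 26. HB_5(26) = 5^2 + 1. Bump = 37. G_1 = 36.
G_1 = 36. HB_6(36) = 6^2. Bump = 49. G_2 = 48.
G_2 = 48. HB_7(48) = 6·7 + 6. Bump = 54. G_3 = 53.

53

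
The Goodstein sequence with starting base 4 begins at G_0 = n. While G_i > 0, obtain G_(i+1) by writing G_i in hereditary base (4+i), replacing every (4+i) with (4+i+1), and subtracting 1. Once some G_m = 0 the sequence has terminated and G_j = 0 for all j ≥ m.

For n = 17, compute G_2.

35

G_0=17  [base 4] 4^2 + 1  →[4↦5]→  5^2 + 1 = 26  −1 ⇒ G_1=25
G_1=25  [base 5] 5^2  →[5↦6]→  6^2 = 36  −1 ⇒ G_2=35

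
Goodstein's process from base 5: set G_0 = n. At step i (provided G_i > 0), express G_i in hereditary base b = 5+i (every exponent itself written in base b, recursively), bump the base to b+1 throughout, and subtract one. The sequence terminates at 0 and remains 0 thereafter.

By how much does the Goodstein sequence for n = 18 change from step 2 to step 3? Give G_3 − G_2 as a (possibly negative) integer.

2

18 —HB5→ 3·5 + 3 —bump→ 3·6 + 3 = 21 —(−1)→ 20
20 —HB6→ 3·6 + 2 —bump→ 3·7 + 2 = 23 —(−1)→ 22
22 —HB7→ 3·7 + 1 —bump→ 3·8 + 1 = 25 —(−1)→ 24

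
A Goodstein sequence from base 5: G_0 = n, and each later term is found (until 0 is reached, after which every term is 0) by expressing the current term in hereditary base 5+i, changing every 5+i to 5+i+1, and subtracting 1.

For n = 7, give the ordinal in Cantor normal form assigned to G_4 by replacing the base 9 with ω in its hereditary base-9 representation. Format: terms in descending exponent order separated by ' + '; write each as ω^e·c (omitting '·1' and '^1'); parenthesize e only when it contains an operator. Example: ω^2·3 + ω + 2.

6

step 0: 7 = 5 + 2; sub 6 for 5: 6 + 2; = 8; G_1 = 8−1 = 7
step 1: 7 = 6 + 1; sub 7 for 6: 7 + 1; = 8; G_2 = 8−1 = 7
step 2: 7 = 7; sub 8 for 7: 8; = 8; G_3 = 8−1 = 7
step 3: 7 = 7; sub 9 for 8: 7; = 7; G_4 = 7−1 = 6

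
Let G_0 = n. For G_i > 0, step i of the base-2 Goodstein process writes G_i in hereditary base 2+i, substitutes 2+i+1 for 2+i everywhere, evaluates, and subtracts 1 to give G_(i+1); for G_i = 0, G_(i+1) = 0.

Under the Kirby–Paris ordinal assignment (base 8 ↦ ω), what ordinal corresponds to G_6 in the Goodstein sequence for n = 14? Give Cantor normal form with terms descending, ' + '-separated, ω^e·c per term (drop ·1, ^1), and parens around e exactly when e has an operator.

G_0=14  [base 2] 2^(2 + 1) + 2^2 + 2  →[2↦3]→  3^(3 + 1) + 3^3 + 3 = 111  −1 ⇒ G_1=110
G_1=110  [base 3] 3^(3 + 1) + 3^3 + 2  →[3↦4]→  4^(4 + 1) + 4^4 + 2 = 1282  −1 ⇒ G_2=1281
G_2=1281  [base 4] 4^(4 + 1) + 4^4 + 1  →[4↦5]→  5^(5 + 1) + 5^5 + 1 = 18751  −1 ⇒ G_3=18750
G_3=18750  [base 5] 5^(5 + 1) + 5^5  →[5↦6]→  6^(6 + 1) + 6^6 = 326592  −1 ⇒ G_4=326591
G_4=326591  [base 6] 6^(6 + 1) + 5·6^5 + 5·6^4 + 5·6^3 + 5·6^2 + 5·6 + 5  →[6↦7]→  7^(7 + 1) + 5·7^5 + 5·7^4 + 5·7^3 + 5·7^2 + 5·7 + 5 = 5862841  −1 ⇒ G_5=5862840
G_5=5862840  [base 7] 7^(7 + 1) + 5·7^5 + 5·7^4 + 5·7^3 + 5·7^2 + 5·7 + 4  →[7↦8]→  8^(8 + 1) + 5·8^5 + 5·8^4 + 5·8^3 + 5·8^2 + 5·8 + 4 = 134404972  −1 ⇒ G_6=134404971

ω^(ω + 1) + ω^5·5 + ω^4·5 + ω^3·5 + ω^2·5 + ω·5 + 3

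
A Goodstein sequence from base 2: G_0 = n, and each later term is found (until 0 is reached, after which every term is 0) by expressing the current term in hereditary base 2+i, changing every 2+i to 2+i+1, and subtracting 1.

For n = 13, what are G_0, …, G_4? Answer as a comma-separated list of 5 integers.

base 2: 13 = 2^(2 + 1) + 2^2 + 1; at 3: 3^(3 + 1) + 3^3 + 1 = 109; next = 108
base 3: 108 = 3^(3 + 1) + 3^3; at 4: 4^(4 + 1) + 4^4 = 1280; next = 1279
base 4: 1279 = 4^(4 + 1) + 3·4^3 + 3·4^2 + 3·4 + 3; at 5: 5^(5 + 1) + 3·5^3 + 3·5^2 + 3·5 + 3 = 16093; next = 16092
base 5: 16092 = 5^(5 + 1) + 3·5^3 + 3·5^2 + 3·5 + 2; at 6: 6^(6 + 1) + 3·6^3 + 3·6^2 + 3·6 + 2 = 280712; next = 280711

13, 108, 1279, 16092, 280711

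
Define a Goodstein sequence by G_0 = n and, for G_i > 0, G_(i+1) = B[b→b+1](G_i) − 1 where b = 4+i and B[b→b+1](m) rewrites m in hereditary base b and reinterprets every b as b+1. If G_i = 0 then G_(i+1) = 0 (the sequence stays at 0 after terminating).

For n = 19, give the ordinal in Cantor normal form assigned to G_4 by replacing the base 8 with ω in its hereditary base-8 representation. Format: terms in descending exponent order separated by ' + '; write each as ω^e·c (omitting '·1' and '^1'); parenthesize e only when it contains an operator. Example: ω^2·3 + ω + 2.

ω·7 + 7

step 0: 19 = 4^2 + 3; sub 5 for 4: 5^2 + 3; = 28; G_1 = 28−1 = 27
step 1: 27 = 5^2 + 2; sub 6 for 5: 6^2 + 2; = 38; G_2 = 38−1 = 37
step 2: 37 = 6^2 + 1; sub 7 for 6: 7^2 + 1; = 50; G_3 = 50−1 = 49
step 3: 49 = 7^2; sub 8 for 7: 8^2; = 64; G_4 = 64−1 = 63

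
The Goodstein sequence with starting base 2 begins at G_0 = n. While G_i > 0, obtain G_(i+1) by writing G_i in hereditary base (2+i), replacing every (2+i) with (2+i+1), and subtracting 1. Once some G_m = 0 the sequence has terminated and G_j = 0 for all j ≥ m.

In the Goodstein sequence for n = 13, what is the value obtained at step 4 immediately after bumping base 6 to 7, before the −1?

5765999

13 —HB2→ 2^(2 + 1) + 2^2 + 1 —bump→ 3^(3 + 1) + 3^3 + 1 = 109 —(−1)→ 108
108 —HB3→ 3^(3 + 1) + 3^3 —bump→ 4^(4 + 1) + 4^4 = 1280 —(−1)→ 1279
1279 —HB4→ 4^(4 + 1) + 3·4^3 + 3·4^2 + 3·4 + 3 —bump→ 5^(5 + 1) + 3·5^3 + 3·5^2 + 3·5 + 3 = 16093 —(−1)→ 16092
16092 —HB5→ 5^(5 + 1) + 3·5^3 + 3·5^2 + 3·5 + 2 —bump→ 6^(6 + 1) + 3·6^3 + 3·6^2 + 3·6 + 2 = 280712 —(−1)→ 280711
280711 —HB6→ 6^(6 + 1) + 3·6^3 + 3·6^2 + 3·6 + 1 —bump→ 7^(7 + 1) + 3·7^3 + 3·7^2 + 3·7 + 1 = 5765999 —(−1)→ 5765998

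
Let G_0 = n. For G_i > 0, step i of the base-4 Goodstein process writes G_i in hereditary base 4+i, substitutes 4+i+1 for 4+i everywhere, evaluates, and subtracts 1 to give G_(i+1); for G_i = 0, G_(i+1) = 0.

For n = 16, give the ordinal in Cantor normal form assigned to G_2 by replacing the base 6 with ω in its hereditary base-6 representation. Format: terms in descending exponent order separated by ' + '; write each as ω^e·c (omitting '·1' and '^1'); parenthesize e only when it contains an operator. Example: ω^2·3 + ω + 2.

ω·4 + 3

16 —HB4→ 4^2 —bump→ 5^2 = 25 —(−1)→ 24
24 —HB5→ 4·5 + 4 —bump→ 4·6 + 4 = 28 —(−1)→ 27
27 —HB6→ 4·6 + 3 —bump→ 4·7 + 3 = 31 —(−1)→ 30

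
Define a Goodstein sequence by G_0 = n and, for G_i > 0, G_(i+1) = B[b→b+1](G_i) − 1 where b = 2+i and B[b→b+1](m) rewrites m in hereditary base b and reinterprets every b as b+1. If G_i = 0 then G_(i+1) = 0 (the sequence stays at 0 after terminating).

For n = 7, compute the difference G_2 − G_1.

(0) 7|_2 = 2^2 + 2 + 1 ↦ 3^3 + 3 + 1|_3 = 31 ⇒ 30
(1) 30|_3 = 3^3 + 3 ↦ 4^4 + 4|_4 = 260 ⇒ 259

229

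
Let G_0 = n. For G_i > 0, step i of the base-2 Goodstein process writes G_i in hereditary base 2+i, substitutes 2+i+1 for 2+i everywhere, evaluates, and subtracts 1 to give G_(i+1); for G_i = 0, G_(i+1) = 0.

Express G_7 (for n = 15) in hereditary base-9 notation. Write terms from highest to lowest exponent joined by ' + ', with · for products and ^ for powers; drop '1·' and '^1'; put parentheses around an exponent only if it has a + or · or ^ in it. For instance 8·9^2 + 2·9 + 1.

G_0 = 15. HB_2(15) = 2^(2 + 1) + 2^2 + 2 + 1. Bump = 112. G_1 = 111.
G_1 = 111. HB_3(111) = 3^(3 + 1) + 3^3 + 3. Bump = 1284. G_2 = 1283.
G_2 = 1283. HB_4(1283) = 4^(4 + 1) + 4^4 + 3. Bump = 18753. G_3 = 18752.
G_3 = 18752. HB_5(18752) = 5^(5 + 1) + 5^5 + 2. Bump = 326594. G_4 = 326593.
G_4 = 326593. HB_6(326593) = 6^(6 + 1) + 6^6 + 1. Bump = 6588345. G_5 = 6588344.
G_5 = 6588344. HB_7(6588344) = 7^(7 + 1) + 7^7. Bump = 150994944. G_6 = 150994943.
G_6 = 150994943. HB_8(150994943) = 8^(8 + 1) + 7·8^7 + 7·8^6 + 7·8^5 + 7·8^4 + 7·8^3 + 7·8^2 + 7·8 + 7. Bump = 3524450281. G_7 = 3524450280.
G_7 = 3524450280. HB_9(3524450280) = 9^(9 + 1) + 7·9^7 + 7·9^6 + 7·9^5 + 7·9^4 + 7·9^3 + 7·9^2 + 7·9 + 6. Bump = 100077777776. G_8 = 100077777775.

9^(9 + 1) + 7·9^7 + 7·9^6 + 7·9^5 + 7·9^4 + 7·9^3 + 7·9^2 + 7·9 + 6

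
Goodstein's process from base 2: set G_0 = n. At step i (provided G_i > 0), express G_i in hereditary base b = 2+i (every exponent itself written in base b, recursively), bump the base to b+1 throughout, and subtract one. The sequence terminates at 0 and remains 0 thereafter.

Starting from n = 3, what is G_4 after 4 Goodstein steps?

1

i=0: 3 = 2 + 1 (b=2); 2→3: 3 + 1 = 4; 4−1 = 3
i=1: 3 = 3 (b=3); 3→4: 4 = 4; 4−1 = 3
i=2: 3 = 3 (b=4); 4→5: 3 = 3; 3−1 = 2
i=3: 2 = 2 (b=5); 5→6: 2 = 2; 2−1 = 1
i=4: 1 = 1 (b=6); 6→7: 1 = 1; 1−1 = 0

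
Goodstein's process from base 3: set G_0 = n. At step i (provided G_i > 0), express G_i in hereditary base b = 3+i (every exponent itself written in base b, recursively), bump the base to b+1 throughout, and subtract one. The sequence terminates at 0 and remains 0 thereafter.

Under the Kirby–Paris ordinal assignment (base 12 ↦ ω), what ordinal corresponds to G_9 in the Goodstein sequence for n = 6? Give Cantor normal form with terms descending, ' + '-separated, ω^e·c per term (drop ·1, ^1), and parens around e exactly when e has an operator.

3

G_0=6  [base 3] 2·3  →[3↦4]→  2·4 = 8  −1 ⇒ G_1=7
G_1=7  [base 4] 4 + 3  →[4↦5]→  5 + 3 = 8  −1 ⇒ G_2=7
G_2=7  [base 5] 5 + 2  →[5↦6]→  6 + 2 = 8  −1 ⇒ G_3=7
G_3=7  [base 6] 6 + 1  →[6↦7]→  7 + 1 = 8  −1 ⇒ G_4=7
G_4=7  [base 7] 7  →[7↦8]→  8 = 8  −1 ⇒ G_5=7
G_5=7  [base 8] 7  →[8↦9]→  7 = 7  −1 ⇒ G_6=6
G_6=6  [base 9] 6  →[9↦10]→  6 = 6  −1 ⇒ G_7=5
G_7=5  [base 10] 5  →[10↦11]→  5 = 5  −1 ⇒ G_8=4
G_8=4  [base 11] 4  →[11↦12]→  4 = 4  −1 ⇒ G_9=3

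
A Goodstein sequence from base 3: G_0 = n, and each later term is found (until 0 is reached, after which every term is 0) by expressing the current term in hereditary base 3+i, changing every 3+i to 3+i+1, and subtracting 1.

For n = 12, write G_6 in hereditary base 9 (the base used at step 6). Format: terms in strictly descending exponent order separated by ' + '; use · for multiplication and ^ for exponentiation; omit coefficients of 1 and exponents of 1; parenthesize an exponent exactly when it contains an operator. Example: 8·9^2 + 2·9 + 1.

7·9 + 6

G_0 = 12. HB_3(12) = 3^2 + 3. Bump = 20. G_1 = 19.
G_1 = 19. HB_4(19) = 4^2 + 3. Bump = 28. G_2 = 27.
G_2 = 27. HB_5(27) = 5^2 + 2. Bump = 38. G_3 = 37.
G_3 = 37. HB_6(37) = 6^2 + 1. Bump = 50. G_4 = 49.
G_4 = 49. HB_7(49) = 7^2. Bump = 64. G_5 = 63.
G_5 = 63. HB_8(63) = 7·8 + 7. Bump = 70. G_6 = 69.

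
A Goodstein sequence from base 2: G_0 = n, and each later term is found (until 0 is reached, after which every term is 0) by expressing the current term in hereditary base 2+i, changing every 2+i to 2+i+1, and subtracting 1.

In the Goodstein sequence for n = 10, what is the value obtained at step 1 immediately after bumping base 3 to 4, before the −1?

1026

base 2: 10 = 2^(2 + 1) + 2; at 3: 3^(3 + 1) + 3 = 84; next = 83
base 3: 83 = 3^(3 + 1) + 2; at 4: 4^(4 + 1) + 2 = 1026; next = 1025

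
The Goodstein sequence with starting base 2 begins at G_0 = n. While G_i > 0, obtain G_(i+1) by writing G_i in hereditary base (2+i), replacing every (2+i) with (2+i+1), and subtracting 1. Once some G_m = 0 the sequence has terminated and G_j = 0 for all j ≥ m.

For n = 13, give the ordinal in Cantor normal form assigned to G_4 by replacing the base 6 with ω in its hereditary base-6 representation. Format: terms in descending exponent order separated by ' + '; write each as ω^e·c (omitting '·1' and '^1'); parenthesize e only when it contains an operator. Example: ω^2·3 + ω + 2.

ω^(ω + 1) + ω^3·3 + ω^2·3 + ω·3 + 1

G_0 = 13. HB_2(13) = 2^(2 + 1) + 2^2 + 1. Bump = 109. G_1 = 108.
G_1 = 108. HB_3(108) = 3^(3 + 1) + 3^3. Bump = 1280. G_2 = 1279.
G_2 = 1279. HB_4(1279) = 4^(4 + 1) + 3·4^3 + 3·4^2 + 3·4 + 3. Bump = 16093. G_3 = 16092.
G_3 = 16092. HB_5(16092) = 5^(5 + 1) + 3·5^3 + 3·5^2 + 3·5 + 2. Bump = 280712. G_4 = 280711.
G_4 = 280711. HB_6(280711) = 6^(6 + 1) + 3·6^3 + 3·6^2 + 3·6 + 1. Bump = 5765999. G_5 = 5765998.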